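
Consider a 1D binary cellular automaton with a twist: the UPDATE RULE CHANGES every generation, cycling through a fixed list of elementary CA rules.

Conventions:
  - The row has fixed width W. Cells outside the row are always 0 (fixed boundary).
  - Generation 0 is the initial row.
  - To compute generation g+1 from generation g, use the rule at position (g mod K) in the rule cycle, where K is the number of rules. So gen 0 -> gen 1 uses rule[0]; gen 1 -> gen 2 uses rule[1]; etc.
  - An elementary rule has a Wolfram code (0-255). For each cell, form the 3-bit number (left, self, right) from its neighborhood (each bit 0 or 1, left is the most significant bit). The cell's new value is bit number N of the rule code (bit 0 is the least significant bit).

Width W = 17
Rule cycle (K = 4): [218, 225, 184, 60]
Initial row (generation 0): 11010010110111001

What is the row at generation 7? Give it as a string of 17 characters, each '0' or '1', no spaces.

Gen 0: 11010010110111001
Gen 1 (rule 218): 11001100110111110
Gen 2 (rule 225): 01000100011011110
Gen 3 (rule 184): 00100010010111101
Gen 4 (rule 60): 00110011011100011
Gen 5 (rule 218): 01111111011110111
Gen 6 (rule 225): 00111111101111011
Gen 7 (rule 184): 00111111011110110

Answer: 00111111011110110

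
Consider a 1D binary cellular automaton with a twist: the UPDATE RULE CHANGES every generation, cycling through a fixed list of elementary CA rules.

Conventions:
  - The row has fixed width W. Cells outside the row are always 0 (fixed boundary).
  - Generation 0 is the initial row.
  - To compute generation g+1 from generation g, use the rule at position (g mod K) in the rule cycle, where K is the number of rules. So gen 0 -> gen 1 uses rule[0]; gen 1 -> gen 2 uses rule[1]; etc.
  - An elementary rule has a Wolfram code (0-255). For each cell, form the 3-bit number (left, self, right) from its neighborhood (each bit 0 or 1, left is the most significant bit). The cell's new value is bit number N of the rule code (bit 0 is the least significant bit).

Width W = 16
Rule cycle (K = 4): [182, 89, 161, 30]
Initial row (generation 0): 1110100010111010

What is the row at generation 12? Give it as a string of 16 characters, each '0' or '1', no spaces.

Answer: 1011111110110110

Derivation:
Gen 0: 1110100010111010
Gen 1 (rule 182): 0101110111010111
Gen 2 (rule 89): 0001010101000101
Gen 3 (rule 161): 1100101010010010
Gen 4 (rule 30): 1011101011111111
Gen 5 (rule 182): 1101011101111110
Gen 6 (rule 89): 1100010101000011
Gen 7 (rule 161): 0001001010011000
Gen 8 (rule 30): 0011111011110100
Gen 9 (rule 182): 0101110101101110
Gen 10 (rule 89): 0001010001101011
Gen 11 (rule 161): 1100100100010100
Gen 12 (rule 30): 1011111110110110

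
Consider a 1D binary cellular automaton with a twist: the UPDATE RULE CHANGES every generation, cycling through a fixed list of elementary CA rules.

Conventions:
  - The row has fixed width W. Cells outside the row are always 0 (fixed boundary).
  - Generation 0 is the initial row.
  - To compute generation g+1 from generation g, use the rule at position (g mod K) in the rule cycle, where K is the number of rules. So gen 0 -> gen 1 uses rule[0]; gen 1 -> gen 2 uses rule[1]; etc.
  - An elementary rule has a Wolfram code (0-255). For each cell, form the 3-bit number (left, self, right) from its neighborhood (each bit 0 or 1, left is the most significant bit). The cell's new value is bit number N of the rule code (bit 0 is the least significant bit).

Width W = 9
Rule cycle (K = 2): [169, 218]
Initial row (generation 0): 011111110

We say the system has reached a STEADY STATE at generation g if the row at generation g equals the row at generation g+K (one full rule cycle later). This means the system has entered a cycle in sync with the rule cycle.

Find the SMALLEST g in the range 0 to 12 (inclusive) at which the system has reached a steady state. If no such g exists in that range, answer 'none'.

Gen 0: 011111110
Gen 1 (rule 169): 011111100
Gen 2 (rule 218): 111111110
Gen 3 (rule 169): 111111100
Gen 4 (rule 218): 111111110
Gen 5 (rule 169): 111111100
Gen 6 (rule 218): 111111110
Gen 7 (rule 169): 111111100
Gen 8 (rule 218): 111111110
Gen 9 (rule 169): 111111100
Gen 10 (rule 218): 111111110
Gen 11 (rule 169): 111111100
Gen 12 (rule 218): 111111110
Gen 13 (rule 169): 111111100
Gen 14 (rule 218): 111111110

Answer: 2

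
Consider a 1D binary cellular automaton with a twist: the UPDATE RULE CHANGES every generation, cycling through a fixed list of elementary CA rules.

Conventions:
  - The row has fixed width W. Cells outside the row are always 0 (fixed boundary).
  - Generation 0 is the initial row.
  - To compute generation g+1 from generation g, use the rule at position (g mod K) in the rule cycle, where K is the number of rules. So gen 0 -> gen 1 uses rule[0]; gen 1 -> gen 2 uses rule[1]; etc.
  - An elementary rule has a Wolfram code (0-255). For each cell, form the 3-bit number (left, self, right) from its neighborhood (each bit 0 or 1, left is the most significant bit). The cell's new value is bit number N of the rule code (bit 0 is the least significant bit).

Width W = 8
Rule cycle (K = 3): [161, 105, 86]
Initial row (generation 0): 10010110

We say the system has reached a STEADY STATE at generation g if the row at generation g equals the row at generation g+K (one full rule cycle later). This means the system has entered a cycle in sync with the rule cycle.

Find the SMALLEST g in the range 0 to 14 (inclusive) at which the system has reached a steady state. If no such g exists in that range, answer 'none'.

Answer: 13

Derivation:
Gen 0: 10010110
Gen 1 (rule 161): 00001000
Gen 2 (rule 105): 11100011
Gen 3 (rule 86): 00110101
Gen 4 (rule 161): 10001010
Gen 5 (rule 105): 00100100
Gen 6 (rule 86): 01111110
Gen 7 (rule 161): 00111100
Gen 8 (rule 105): 10100101
Gen 9 (rule 86): 10111101
Gen 10 (rule 161): 01011010
Gen 11 (rule 105): 00111100
Gen 12 (rule 86): 01000110
Gen 13 (rule 161): 00010000
Gen 14 (rule 105): 11000111
Gen 15 (rule 86): 01101001
Gen 16 (rule 161): 00010000
Gen 17 (rule 105): 11000111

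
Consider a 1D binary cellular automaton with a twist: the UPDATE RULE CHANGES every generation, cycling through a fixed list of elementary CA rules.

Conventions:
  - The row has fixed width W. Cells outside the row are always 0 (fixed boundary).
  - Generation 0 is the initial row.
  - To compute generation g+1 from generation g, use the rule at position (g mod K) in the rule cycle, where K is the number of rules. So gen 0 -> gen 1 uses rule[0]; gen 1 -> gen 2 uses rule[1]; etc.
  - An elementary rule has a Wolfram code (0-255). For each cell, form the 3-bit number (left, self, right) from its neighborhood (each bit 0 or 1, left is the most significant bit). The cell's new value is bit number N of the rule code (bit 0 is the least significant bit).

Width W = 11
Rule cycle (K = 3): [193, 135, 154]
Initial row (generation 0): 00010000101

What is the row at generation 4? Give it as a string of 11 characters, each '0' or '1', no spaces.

Gen 0: 00010000101
Gen 1 (rule 193): 11000110000
Gen 2 (rule 135): 00011000111
Gen 3 (rule 154): 00110101110
Gen 4 (rule 193): 10010000110

Answer: 10010000110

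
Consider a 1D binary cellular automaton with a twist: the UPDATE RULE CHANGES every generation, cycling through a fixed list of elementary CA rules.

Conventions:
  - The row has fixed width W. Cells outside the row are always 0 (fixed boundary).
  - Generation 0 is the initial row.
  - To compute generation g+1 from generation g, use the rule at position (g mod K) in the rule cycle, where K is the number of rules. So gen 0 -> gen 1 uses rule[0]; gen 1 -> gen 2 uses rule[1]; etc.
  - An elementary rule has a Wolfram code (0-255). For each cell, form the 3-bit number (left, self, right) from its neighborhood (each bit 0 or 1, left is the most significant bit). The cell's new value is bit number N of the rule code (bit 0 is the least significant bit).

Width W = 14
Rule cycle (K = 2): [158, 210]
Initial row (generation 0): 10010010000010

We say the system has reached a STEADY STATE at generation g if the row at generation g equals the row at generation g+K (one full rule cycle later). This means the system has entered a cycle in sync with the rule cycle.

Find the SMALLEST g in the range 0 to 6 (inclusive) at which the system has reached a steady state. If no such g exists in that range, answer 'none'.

Gen 0: 10010010000010
Gen 1 (rule 158): 11111111000111
Gen 2 (rule 210): 01111111101011
Gen 3 (rule 158): 11111111001010
Gen 4 (rule 210): 01111111110001
Gen 5 (rule 158): 11111111101011
Gen 6 (rule 210): 01111111100001
Gen 7 (rule 158): 11111111010011
Gen 8 (rule 210): 01111111001101

Answer: none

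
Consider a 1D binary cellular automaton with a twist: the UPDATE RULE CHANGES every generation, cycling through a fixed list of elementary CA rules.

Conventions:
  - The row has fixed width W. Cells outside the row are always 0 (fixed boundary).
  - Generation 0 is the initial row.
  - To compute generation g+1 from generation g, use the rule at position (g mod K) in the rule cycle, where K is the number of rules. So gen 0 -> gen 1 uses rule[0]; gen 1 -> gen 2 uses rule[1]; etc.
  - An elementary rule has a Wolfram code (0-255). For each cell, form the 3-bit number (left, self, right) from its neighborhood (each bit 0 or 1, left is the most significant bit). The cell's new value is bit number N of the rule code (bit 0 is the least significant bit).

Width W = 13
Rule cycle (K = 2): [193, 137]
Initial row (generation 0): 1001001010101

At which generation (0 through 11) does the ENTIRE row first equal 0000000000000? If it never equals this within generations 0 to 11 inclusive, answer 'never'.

Gen 0: 1001001010101
Gen 1 (rule 193): 0000000000000
Gen 2 (rule 137): 1111111111111
Gen 3 (rule 193): 0111111111111
Gen 4 (rule 137): 0111111111110
Gen 5 (rule 193): 0011111111110
Gen 6 (rule 137): 1011111111100
Gen 7 (rule 193): 0001111111101
Gen 8 (rule 137): 1101111111000
Gen 9 (rule 193): 0100111111011
Gen 10 (rule 137): 0000111110010
Gen 11 (rule 193): 1110011110000

Answer: 1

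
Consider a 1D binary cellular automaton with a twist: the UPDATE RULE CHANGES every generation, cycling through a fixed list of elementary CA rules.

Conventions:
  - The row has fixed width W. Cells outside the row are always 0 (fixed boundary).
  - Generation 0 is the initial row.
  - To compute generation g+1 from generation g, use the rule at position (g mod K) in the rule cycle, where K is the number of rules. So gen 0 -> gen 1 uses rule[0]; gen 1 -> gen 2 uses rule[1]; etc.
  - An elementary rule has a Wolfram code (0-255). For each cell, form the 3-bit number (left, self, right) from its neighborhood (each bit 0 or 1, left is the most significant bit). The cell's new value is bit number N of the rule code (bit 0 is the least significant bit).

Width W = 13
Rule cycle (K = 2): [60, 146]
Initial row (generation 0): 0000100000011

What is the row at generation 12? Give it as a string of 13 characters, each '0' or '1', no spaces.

Gen 0: 0000100000011
Gen 1 (rule 60): 0000110000010
Gen 2 (rule 146): 0001001000101
Gen 3 (rule 60): 0001101100111
Gen 4 (rule 146): 0010000011010
Gen 5 (rule 60): 0011000010111
Gen 6 (rule 146): 0100100100010
Gen 7 (rule 60): 0110110110011
Gen 8 (rule 146): 1000000001100
Gen 9 (rule 60): 1100000001010
Gen 10 (rule 146): 0010000010001
Gen 11 (rule 60): 0011000011001
Gen 12 (rule 146): 0100100100110

Answer: 0100100100110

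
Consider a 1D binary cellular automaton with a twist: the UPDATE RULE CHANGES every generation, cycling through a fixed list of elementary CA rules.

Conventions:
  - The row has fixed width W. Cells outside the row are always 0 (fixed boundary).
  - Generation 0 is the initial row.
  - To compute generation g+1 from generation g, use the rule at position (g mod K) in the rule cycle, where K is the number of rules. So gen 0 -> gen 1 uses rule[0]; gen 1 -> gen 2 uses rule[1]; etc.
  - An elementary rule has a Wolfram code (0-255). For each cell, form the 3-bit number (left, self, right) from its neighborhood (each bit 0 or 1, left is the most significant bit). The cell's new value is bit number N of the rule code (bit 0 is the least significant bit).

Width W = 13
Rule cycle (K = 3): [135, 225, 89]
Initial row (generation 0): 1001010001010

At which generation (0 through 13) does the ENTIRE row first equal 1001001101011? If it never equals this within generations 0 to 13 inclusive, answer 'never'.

Answer: 9

Derivation:
Gen 0: 1001010001010
Gen 1 (rule 135): 1011010111010
Gen 2 (rule 225): 0101101011100
Gen 3 (rule 89): 0001100010111
Gen 4 (rule 135): 1110001110010
Gen 5 (rule 225): 0110100110000
Gen 6 (rule 89): 0110010111111
Gen 7 (rule 135): 1000110011110
Gen 8 (rule 225): 0010010001110
Gen 9 (rule 89): 1001001101011
Gen 10 (rule 135): 1011010001000
Gen 11 (rule 225): 0101100100011
Gen 12 (rule 89): 0001110011011
Gen 13 (rule 135): 1110100100000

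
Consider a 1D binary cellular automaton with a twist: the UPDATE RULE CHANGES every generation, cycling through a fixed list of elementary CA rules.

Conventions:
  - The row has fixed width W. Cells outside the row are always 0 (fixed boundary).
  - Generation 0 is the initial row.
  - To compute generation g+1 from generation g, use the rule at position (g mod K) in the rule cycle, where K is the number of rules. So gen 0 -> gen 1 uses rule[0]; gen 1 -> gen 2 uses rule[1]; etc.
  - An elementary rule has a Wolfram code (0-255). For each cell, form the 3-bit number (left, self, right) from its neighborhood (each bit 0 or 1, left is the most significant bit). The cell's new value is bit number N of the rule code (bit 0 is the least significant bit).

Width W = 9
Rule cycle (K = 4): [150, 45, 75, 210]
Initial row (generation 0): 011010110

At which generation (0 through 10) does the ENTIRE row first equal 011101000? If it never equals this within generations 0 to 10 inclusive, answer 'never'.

Gen 0: 011010110
Gen 1 (rule 150): 100010001
Gen 2 (rule 45): 101010101
Gen 3 (rule 75): 000000000
Gen 4 (rule 210): 000000000
Gen 5 (rule 150): 000000000
Gen 6 (rule 45): 111111111
Gen 7 (rule 75): 100000001
Gen 8 (rule 210): 010000010
Gen 9 (rule 150): 111000111
Gen 10 (rule 45): 100010100

Answer: never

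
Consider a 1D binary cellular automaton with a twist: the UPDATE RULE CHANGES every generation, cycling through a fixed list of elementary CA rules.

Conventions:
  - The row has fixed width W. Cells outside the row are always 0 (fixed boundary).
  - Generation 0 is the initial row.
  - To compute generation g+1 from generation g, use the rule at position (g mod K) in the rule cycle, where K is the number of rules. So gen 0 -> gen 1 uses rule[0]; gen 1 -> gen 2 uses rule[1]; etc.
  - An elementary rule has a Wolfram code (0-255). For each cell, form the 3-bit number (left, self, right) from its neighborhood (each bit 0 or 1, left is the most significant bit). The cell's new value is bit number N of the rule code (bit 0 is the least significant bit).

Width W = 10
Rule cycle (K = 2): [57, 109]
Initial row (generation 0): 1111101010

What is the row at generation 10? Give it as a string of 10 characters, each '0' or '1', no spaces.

Answer: 0110111101

Derivation:
Gen 0: 1111101010
Gen 1 (rule 57): 1000010101
Gen 2 (rule 109): 1011011111
Gen 3 (rule 57): 0110110000
Gen 4 (rule 109): 0111110111
Gen 5 (rule 57): 0100001100
Gen 6 (rule 109): 0101101101
Gen 7 (rule 57): 0011011010
Gen 8 (rule 109): 1011111110
Gen 9 (rule 57): 0110000001
Gen 10 (rule 109): 0110111101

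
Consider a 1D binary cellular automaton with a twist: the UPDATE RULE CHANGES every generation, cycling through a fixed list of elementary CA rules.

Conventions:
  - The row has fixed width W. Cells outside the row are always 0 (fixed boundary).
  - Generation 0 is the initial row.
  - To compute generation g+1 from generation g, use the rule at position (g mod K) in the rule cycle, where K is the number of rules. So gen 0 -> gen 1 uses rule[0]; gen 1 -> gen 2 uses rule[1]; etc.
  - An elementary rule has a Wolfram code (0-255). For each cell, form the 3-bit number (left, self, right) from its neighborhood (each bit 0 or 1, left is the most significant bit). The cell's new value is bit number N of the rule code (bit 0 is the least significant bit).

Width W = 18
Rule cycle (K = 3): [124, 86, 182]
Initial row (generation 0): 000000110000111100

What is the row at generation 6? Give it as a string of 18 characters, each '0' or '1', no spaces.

Answer: 001011011100000100

Derivation:
Gen 0: 000000110000111100
Gen 1 (rule 124): 000000111000100110
Gen 2 (rule 86): 000001001101111011
Gen 3 (rule 182): 000011110010110100
Gen 4 (rule 124): 000010011011111110
Gen 5 (rule 86): 000111101000000011
Gen 6 (rule 182): 001011011100000100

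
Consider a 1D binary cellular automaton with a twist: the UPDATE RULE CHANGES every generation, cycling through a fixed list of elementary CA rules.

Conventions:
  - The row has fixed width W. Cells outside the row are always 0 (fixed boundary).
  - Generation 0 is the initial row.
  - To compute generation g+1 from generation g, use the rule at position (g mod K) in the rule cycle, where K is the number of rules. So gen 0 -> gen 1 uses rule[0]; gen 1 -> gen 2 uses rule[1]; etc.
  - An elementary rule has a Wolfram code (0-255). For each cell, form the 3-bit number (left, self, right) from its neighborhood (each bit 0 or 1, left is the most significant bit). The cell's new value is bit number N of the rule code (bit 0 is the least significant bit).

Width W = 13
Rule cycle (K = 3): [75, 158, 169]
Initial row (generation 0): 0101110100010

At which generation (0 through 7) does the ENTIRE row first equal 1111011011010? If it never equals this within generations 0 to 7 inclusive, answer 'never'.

Answer: 2

Derivation:
Gen 0: 0101110100010
Gen 1 (rule 75): 1001010001100
Gen 2 (rule 158): 1111011011010
Gen 3 (rule 169): 1110110110100
Gen 4 (rule 75): 1010110110001
Gen 5 (rule 158): 1010100101011
Gen 6 (rule 169): 0101000010110
Gen 7 (rule 75): 1000011100110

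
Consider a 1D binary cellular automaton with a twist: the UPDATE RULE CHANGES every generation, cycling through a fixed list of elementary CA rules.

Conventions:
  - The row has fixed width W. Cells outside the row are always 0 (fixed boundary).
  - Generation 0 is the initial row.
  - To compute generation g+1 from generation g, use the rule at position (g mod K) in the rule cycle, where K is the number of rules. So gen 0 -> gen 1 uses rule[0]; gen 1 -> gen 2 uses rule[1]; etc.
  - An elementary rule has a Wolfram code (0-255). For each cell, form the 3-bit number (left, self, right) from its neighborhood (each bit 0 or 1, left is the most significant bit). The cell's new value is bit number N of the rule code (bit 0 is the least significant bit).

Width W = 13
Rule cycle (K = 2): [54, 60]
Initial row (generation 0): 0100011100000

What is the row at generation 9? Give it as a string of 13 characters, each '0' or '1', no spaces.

Answer: 1111000011100

Derivation:
Gen 0: 0100011100000
Gen 1 (rule 54): 1110100010000
Gen 2 (rule 60): 1001110011000
Gen 3 (rule 54): 1110001100100
Gen 4 (rule 60): 1001001010110
Gen 5 (rule 54): 1111111111001
Gen 6 (rule 60): 1000000000101
Gen 7 (rule 54): 1100000001111
Gen 8 (rule 60): 1010000001000
Gen 9 (rule 54): 1111000011100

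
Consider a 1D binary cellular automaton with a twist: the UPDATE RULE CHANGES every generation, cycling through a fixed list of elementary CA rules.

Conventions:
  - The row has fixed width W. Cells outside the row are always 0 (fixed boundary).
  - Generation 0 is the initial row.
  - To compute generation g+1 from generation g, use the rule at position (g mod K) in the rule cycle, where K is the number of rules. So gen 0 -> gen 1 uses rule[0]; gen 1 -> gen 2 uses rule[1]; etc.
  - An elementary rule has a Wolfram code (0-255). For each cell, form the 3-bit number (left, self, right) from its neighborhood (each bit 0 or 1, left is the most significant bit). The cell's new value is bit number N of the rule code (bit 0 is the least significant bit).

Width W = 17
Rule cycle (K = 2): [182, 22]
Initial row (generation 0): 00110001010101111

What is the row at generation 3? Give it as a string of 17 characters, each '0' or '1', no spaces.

Answer: 01110100000000011

Derivation:
Gen 0: 00110001010101111
Gen 1 (rule 182): 01001011111110110
Gen 2 (rule 22): 11111000000000001
Gen 3 (rule 182): 01110100000000011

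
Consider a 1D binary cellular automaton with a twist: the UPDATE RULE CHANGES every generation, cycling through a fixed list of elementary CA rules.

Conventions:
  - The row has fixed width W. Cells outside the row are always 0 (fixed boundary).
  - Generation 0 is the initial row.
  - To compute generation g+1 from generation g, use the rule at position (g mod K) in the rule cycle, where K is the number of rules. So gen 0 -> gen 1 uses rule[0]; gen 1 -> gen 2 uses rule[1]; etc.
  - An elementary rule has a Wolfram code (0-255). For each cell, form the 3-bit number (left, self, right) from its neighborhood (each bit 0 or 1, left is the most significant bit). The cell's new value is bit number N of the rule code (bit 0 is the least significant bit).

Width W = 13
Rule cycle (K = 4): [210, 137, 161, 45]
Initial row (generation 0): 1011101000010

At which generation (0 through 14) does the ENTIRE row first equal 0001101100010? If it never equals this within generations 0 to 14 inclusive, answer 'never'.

Answer: never

Derivation:
Gen 0: 1011101000010
Gen 1 (rule 210): 0001100100101
Gen 2 (rule 137): 1101000000000
Gen 3 (rule 161): 0010011111111
Gen 4 (rule 45): 1010010000000
Gen 5 (rule 210): 0001101000000
Gen 6 (rule 137): 1101000011111
Gen 7 (rule 161): 0010011001110
Gen 8 (rule 45): 1010010001000
Gen 9 (rule 210): 0001101010100
Gen 10 (rule 137): 1101000000001
Gen 11 (rule 161): 0010011111100
Gen 12 (rule 45): 1010010000001
Gen 13 (rule 210): 0001101000010
Gen 14 (rule 137): 1101000011000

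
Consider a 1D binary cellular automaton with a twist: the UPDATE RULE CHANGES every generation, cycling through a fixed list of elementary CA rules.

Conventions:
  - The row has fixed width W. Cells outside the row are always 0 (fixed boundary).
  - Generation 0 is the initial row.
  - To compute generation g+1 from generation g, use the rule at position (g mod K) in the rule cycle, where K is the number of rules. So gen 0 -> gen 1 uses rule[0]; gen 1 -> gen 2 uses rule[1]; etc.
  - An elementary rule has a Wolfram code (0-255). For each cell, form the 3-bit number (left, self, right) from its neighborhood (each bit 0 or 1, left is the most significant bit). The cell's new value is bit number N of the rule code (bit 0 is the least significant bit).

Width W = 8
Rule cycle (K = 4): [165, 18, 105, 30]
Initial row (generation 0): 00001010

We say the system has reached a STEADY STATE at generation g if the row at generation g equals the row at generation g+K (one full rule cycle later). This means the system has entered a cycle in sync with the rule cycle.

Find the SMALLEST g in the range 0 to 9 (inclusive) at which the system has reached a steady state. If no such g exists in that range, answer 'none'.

Gen 0: 00001010
Gen 1 (rule 165): 11101110
Gen 2 (rule 18): 00000001
Gen 3 (rule 105): 11111100
Gen 4 (rule 30): 10000010
Gen 5 (rule 165): 10111010
Gen 6 (rule 18): 00000001
Gen 7 (rule 105): 11111100
Gen 8 (rule 30): 10000010
Gen 9 (rule 165): 10111010
Gen 10 (rule 18): 00000001
Gen 11 (rule 105): 11111100
Gen 12 (rule 30): 10000010
Gen 13 (rule 165): 10111010

Answer: 2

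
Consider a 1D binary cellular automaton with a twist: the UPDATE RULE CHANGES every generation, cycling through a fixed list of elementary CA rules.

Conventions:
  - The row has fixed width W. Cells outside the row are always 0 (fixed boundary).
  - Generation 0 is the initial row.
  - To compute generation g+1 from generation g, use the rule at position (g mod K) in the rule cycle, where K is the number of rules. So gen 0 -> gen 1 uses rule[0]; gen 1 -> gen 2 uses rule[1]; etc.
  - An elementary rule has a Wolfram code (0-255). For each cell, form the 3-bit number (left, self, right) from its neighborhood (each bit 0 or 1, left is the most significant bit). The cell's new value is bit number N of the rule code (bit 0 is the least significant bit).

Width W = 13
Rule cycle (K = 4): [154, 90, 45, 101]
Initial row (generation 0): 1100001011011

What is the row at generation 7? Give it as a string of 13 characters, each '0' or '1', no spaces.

Gen 0: 1100001011011
Gen 1 (rule 154): 1010010010010
Gen 2 (rule 90): 0001101101101
Gen 3 (rule 45): 1101011011011
Gen 4 (rule 101): 0111101101101
Gen 5 (rule 154): 1111001001000
Gen 6 (rule 90): 1001110110100
Gen 7 (rule 45): 1001001101101

Answer: 1001001101101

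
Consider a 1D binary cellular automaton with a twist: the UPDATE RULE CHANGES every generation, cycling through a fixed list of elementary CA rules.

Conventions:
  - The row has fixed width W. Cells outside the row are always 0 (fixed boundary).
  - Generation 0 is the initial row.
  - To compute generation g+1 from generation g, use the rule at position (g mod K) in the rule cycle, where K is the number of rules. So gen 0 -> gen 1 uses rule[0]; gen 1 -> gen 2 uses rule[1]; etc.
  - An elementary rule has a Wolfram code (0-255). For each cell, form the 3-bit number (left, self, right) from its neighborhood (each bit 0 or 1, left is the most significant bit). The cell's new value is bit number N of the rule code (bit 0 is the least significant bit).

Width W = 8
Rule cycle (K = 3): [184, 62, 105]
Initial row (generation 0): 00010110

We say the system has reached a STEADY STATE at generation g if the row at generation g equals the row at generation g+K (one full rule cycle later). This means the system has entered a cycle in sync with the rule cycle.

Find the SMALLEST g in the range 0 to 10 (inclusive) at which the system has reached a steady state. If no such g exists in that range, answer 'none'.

Answer: 7

Derivation:
Gen 0: 00010110
Gen 1 (rule 184): 00001101
Gen 2 (rule 62): 00011011
Gen 3 (rule 105): 11011111
Gen 4 (rule 184): 10111110
Gen 5 (rule 62): 11100001
Gen 6 (rule 105): 10101100
Gen 7 (rule 184): 01011010
Gen 8 (rule 62): 11110111
Gen 9 (rule 105): 10011101
Gen 10 (rule 184): 01011010
Gen 11 (rule 62): 11110111
Gen 12 (rule 105): 10011101
Gen 13 (rule 184): 01011010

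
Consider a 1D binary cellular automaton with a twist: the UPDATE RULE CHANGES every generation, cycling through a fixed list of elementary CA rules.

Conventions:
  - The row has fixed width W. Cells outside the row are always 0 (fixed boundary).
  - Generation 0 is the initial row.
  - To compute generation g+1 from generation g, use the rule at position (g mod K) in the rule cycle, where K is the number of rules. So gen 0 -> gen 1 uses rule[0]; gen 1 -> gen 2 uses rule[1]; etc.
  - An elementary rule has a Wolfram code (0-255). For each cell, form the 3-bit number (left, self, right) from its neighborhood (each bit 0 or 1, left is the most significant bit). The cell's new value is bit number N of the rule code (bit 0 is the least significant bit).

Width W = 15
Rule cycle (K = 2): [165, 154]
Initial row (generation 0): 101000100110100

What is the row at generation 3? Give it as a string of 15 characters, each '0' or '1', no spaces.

Gen 0: 101000100110100
Gen 1 (rule 165): 111010100001101
Gen 2 (rule 154): 110000010011000
Gen 3 (rule 165): 000111010000011

Answer: 000111010000011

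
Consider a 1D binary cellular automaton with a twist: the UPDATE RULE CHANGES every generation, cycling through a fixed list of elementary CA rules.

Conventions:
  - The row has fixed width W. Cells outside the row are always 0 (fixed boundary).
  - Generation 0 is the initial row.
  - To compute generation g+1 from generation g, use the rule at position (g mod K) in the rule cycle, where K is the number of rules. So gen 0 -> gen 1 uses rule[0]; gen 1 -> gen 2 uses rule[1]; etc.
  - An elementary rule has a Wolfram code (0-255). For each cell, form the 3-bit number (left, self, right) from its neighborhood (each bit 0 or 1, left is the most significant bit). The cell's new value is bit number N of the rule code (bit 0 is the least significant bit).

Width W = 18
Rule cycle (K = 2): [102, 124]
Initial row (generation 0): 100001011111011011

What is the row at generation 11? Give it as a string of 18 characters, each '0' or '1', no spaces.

Answer: 011001010110000111

Derivation:
Gen 0: 100001011111011011
Gen 1 (rule 102): 100011100001101101
Gen 2 (rule 124): 110010110001111111
Gen 3 (rule 102): 010111010010000001
Gen 4 (rule 124): 011101111011000001
Gen 5 (rule 102): 100110001101000011
Gen 6 (rule 124): 110111001111100011
Gen 7 (rule 102): 011001010000100101
Gen 8 (rule 124): 011101111000110111
Gen 9 (rule 102): 100110001001011001
Gen 10 (rule 124): 110111001101111101
Gen 11 (rule 102): 011001010110000111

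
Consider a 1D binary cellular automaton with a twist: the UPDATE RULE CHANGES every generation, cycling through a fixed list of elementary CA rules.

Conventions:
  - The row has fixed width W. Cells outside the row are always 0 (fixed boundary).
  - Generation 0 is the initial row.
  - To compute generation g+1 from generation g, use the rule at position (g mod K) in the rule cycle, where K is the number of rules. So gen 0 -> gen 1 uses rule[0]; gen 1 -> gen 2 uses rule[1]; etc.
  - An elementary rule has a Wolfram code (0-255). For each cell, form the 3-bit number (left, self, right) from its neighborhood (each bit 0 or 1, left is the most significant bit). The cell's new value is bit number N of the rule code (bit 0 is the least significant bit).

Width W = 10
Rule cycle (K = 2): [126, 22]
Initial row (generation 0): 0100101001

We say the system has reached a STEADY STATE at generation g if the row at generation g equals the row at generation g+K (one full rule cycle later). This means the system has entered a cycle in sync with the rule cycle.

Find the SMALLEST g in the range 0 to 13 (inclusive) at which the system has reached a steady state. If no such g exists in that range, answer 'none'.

Gen 0: 0100101001
Gen 1 (rule 126): 1111111111
Gen 2 (rule 22): 0000000000
Gen 3 (rule 126): 0000000000
Gen 4 (rule 22): 0000000000
Gen 5 (rule 126): 0000000000
Gen 6 (rule 22): 0000000000
Gen 7 (rule 126): 0000000000
Gen 8 (rule 22): 0000000000
Gen 9 (rule 126): 0000000000
Gen 10 (rule 22): 0000000000
Gen 11 (rule 126): 0000000000
Gen 12 (rule 22): 0000000000
Gen 13 (rule 126): 0000000000
Gen 14 (rule 22): 0000000000
Gen 15 (rule 126): 0000000000

Answer: 2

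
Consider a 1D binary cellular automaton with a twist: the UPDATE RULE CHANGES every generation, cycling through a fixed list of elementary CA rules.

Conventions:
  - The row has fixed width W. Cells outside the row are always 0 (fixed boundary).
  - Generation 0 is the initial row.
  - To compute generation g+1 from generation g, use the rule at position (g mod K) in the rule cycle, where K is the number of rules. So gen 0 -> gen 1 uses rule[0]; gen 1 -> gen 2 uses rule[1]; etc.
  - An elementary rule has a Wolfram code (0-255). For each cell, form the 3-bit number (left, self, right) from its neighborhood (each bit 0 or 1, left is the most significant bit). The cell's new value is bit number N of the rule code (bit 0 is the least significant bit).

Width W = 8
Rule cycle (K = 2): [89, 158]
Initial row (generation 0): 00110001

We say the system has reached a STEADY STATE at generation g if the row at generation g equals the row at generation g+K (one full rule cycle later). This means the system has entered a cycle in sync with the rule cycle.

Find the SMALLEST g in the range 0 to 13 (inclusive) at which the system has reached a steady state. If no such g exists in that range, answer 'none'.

Answer: 6

Derivation:
Gen 0: 00110001
Gen 1 (rule 89): 10111100
Gen 2 (rule 158): 10111010
Gen 3 (rule 89): 00101001
Gen 4 (rule 158): 01101111
Gen 5 (rule 89): 01101001
Gen 6 (rule 158): 11001111
Gen 7 (rule 89): 11101001
Gen 8 (rule 158): 11001111
Gen 9 (rule 89): 11101001
Gen 10 (rule 158): 11001111
Gen 11 (rule 89): 11101001
Gen 12 (rule 158): 11001111
Gen 13 (rule 89): 11101001
Gen 14 (rule 158): 11001111
Gen 15 (rule 89): 11101001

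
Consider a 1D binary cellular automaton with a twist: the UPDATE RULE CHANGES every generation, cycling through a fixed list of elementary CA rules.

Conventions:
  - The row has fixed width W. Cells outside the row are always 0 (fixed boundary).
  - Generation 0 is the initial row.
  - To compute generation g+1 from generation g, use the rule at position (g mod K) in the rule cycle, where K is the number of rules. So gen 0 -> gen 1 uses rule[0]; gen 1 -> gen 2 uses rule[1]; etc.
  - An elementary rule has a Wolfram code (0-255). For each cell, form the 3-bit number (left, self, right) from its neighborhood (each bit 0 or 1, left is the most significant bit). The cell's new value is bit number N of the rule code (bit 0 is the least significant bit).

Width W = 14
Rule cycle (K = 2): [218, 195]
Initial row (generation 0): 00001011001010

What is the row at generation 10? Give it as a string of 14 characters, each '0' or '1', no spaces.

Gen 0: 00001011001010
Gen 1 (rule 218): 00010011110001
Gen 2 (rule 195): 11100101110110
Gen 3 (rule 218): 11111001110111
Gen 4 (rule 195): 01111010110011
Gen 5 (rule 218): 11111000111111
Gen 6 (rule 195): 01111011011111
Gen 7 (rule 218): 11111011011111
Gen 8 (rule 195): 01111001001111
Gen 9 (rule 218): 11111110111111
Gen 10 (rule 195): 01111110011111

Answer: 01111110011111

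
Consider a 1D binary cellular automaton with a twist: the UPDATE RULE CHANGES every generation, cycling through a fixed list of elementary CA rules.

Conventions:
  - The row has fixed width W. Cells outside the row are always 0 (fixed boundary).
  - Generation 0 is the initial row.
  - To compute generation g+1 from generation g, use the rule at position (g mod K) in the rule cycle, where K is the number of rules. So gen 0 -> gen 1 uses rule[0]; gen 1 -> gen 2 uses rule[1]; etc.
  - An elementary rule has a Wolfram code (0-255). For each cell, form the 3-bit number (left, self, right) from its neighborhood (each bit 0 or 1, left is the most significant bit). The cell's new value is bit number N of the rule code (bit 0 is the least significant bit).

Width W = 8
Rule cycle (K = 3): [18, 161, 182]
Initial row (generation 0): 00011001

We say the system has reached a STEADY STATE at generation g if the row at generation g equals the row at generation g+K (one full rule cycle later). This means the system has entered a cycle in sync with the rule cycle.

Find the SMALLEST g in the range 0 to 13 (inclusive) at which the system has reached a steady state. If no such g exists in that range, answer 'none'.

Gen 0: 00011001
Gen 1 (rule 18): 00100110
Gen 2 (rule 161): 10000000
Gen 3 (rule 182): 11000000
Gen 4 (rule 18): 00100000
Gen 5 (rule 161): 10001111
Gen 6 (rule 182): 11010110
Gen 7 (rule 18): 00000001
Gen 8 (rule 161): 11111100
Gen 9 (rule 182): 01111010
Gen 10 (rule 18): 10000001
Gen 11 (rule 161): 00111100
Gen 12 (rule 182): 01011010
Gen 13 (rule 18): 10000001
Gen 14 (rule 161): 00111100
Gen 15 (rule 182): 01011010
Gen 16 (rule 18): 10000001

Answer: 10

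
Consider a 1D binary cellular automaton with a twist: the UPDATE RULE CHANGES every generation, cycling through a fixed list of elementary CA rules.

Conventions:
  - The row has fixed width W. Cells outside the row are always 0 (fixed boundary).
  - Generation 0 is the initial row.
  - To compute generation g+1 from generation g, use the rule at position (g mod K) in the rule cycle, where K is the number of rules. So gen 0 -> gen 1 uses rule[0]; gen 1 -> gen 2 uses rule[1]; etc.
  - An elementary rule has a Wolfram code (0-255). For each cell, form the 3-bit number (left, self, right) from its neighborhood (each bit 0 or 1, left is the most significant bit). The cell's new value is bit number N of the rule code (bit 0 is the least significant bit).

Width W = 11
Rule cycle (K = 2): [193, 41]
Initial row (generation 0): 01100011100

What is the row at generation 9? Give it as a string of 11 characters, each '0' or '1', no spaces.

Answer: 01111010001

Derivation:
Gen 0: 01100011100
Gen 1 (rule 193): 00101001101
Gen 2 (rule 41): 10010001010
Gen 3 (rule 193): 00000100000
Gen 4 (rule 41): 11110001111
Gen 5 (rule 193): 01110100111
Gen 6 (rule 41): 01001000100
Gen 7 (rule 193): 00000010001
Gen 8 (rule 41): 11111000100
Gen 9 (rule 193): 01111010001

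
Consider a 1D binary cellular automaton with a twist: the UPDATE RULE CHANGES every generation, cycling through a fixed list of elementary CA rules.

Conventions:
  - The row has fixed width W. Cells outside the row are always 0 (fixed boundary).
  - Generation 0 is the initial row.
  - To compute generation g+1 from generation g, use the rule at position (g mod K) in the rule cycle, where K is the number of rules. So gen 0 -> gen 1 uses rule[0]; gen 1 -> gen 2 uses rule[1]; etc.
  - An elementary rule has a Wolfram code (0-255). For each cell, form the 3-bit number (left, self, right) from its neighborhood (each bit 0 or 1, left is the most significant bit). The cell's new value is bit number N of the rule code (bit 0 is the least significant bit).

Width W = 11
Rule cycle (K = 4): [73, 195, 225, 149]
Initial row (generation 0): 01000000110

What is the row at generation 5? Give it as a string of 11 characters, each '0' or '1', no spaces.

Gen 0: 01000000110
Gen 1 (rule 73): 00011110110
Gen 2 (rule 195): 11101110010
Gen 3 (rule 225): 01110110000
Gen 4 (rule 149): 00100001111
Gen 5 (rule 73): 10001101001

Answer: 10001101001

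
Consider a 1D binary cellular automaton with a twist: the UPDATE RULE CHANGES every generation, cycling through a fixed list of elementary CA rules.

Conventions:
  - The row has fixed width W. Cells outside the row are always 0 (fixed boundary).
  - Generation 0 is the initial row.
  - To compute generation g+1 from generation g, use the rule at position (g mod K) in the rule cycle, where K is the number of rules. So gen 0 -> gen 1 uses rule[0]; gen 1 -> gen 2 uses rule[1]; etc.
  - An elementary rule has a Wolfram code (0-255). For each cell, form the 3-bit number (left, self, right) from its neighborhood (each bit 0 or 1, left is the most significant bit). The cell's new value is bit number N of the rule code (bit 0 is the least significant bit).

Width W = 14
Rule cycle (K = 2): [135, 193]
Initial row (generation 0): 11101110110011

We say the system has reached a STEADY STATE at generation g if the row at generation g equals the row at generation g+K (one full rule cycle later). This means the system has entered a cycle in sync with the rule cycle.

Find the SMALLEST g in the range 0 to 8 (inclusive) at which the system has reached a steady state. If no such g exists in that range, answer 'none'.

Gen 0: 11101110110011
Gen 1 (rule 135): 01000100000100
Gen 2 (rule 193): 00010001110001
Gen 3 (rule 135): 11110110100111
Gen 4 (rule 193): 01110010000011
Gen 5 (rule 135): 10100110111100
Gen 6 (rule 193): 00000010011101
Gen 7 (rule 135): 11111110101001
Gen 8 (rule 193): 01111110000000
Gen 9 (rule 135): 10111100111111
Gen 10 (rule 193): 00011100011111

Answer: none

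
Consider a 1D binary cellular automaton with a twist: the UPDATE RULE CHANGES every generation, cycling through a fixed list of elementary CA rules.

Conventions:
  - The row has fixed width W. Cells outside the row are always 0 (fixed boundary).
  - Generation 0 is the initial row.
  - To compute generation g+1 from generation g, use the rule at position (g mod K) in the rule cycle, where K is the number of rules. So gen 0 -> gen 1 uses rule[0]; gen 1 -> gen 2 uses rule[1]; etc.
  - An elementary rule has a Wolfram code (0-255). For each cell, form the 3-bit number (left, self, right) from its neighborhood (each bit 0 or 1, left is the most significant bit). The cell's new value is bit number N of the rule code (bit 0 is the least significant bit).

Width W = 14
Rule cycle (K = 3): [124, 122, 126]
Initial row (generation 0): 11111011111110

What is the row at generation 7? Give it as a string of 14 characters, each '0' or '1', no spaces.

Gen 0: 11111011111110
Gen 1 (rule 124): 10001110000011
Gen 2 (rule 122): 01011011000111
Gen 3 (rule 126): 11111111101101
Gen 4 (rule 124): 10000000111111
Gen 5 (rule 122): 01000001100001
Gen 6 (rule 126): 11100011110011
Gen 7 (rule 124): 10110010011011

Answer: 10110010011011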